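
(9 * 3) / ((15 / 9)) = 81 / 5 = 16.20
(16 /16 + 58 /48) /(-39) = -53 /936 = -0.06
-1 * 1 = -1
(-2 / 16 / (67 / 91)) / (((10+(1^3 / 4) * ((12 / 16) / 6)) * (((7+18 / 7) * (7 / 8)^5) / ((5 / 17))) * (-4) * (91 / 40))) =6553600 / 58816031673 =0.00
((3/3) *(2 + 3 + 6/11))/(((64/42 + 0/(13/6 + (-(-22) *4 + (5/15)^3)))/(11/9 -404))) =-1547875/1056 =-1465.79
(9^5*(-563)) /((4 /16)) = -132978348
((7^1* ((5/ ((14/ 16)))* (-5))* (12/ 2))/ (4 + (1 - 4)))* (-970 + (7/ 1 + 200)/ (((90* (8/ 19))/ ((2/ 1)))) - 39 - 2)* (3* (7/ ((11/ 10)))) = 252018900/ 11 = 22910809.09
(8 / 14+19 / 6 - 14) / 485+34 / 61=666289 / 1242570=0.54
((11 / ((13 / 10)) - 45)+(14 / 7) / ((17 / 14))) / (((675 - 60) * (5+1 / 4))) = -30844 / 2854215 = -0.01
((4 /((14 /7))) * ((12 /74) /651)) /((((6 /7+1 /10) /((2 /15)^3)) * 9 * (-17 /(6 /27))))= -128 /71429224275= -0.00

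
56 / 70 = 4 / 5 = 0.80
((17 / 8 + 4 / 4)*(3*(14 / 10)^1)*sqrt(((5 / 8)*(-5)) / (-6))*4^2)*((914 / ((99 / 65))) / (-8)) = -5198375*sqrt(3) / 792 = -11368.50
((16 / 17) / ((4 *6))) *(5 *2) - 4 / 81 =472 / 1377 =0.34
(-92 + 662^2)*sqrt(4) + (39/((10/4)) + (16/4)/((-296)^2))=876319.60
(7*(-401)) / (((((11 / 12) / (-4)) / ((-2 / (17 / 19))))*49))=-558.77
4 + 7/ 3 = 19/ 3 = 6.33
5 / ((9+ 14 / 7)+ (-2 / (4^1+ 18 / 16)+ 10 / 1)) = 41 / 169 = 0.24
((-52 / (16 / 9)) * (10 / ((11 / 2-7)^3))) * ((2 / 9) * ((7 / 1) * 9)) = 3640 / 3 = 1213.33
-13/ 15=-0.87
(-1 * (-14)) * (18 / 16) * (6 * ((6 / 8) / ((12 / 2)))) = 11.81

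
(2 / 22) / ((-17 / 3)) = -3 / 187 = -0.02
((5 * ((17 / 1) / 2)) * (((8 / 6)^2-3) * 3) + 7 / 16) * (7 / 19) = -52213 / 912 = -57.25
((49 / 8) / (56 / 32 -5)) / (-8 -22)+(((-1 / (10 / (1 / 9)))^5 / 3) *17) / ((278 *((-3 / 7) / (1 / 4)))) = 48261928681547 / 768251109600000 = 0.06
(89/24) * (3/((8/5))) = 6.95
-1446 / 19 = -76.11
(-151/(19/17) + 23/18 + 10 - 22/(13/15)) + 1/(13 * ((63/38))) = -515815/3458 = -149.17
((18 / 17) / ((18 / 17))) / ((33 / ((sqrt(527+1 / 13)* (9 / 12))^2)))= 5139 / 572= 8.98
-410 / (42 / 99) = -6765 / 7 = -966.43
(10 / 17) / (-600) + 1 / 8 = 253 / 2040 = 0.12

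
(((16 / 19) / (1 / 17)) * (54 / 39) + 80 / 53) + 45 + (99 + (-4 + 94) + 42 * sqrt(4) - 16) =4232730 / 13091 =323.33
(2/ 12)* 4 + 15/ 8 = 61/ 24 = 2.54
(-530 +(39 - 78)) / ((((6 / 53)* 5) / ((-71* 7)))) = 499600.97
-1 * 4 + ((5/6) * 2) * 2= -2/3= -0.67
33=33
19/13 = 1.46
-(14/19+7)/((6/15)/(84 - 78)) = -2205/19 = -116.05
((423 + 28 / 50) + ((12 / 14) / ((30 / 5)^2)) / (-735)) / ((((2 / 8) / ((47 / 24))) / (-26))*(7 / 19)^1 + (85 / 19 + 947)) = 0.45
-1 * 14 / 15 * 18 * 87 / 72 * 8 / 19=-812 / 95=-8.55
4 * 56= 224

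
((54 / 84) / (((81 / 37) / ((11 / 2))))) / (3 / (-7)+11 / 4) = 407 / 585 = 0.70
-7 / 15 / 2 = -7 / 30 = -0.23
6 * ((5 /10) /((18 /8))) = 4 /3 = 1.33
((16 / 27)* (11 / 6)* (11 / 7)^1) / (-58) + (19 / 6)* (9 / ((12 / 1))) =308545 / 131544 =2.35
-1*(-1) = 1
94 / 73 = 1.29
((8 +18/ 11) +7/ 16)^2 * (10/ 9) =1746405/ 15488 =112.76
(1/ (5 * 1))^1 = 1/ 5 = 0.20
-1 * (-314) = 314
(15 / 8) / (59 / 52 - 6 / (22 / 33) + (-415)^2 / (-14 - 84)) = -3185 / 2998594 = -0.00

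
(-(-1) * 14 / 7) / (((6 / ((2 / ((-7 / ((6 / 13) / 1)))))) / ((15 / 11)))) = -60 / 1001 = -0.06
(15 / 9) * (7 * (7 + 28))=1225 / 3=408.33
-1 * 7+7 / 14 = -13 / 2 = -6.50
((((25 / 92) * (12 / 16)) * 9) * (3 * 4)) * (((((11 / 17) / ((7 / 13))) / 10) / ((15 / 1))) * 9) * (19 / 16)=1.88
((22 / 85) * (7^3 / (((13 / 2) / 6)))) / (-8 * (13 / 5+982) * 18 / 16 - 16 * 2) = -90552 / 9827207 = -0.01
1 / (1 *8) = 1 / 8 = 0.12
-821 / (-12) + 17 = 1025 / 12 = 85.42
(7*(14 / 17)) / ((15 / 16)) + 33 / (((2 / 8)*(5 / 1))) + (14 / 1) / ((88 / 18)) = 39733 / 1122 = 35.41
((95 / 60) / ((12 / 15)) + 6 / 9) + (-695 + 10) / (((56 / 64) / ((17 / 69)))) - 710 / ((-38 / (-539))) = -1506646307 / 146832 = -10261.02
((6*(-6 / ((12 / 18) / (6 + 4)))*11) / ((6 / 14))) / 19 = -13860 / 19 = -729.47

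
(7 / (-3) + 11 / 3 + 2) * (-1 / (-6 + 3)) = 10 / 9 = 1.11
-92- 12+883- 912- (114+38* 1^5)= -285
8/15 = 0.53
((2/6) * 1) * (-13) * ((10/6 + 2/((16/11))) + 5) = -2509/72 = -34.85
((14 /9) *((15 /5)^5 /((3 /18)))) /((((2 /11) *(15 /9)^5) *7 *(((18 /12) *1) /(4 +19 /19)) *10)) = 144342 /3125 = 46.19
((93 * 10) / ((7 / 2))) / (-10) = -186 / 7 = -26.57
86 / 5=17.20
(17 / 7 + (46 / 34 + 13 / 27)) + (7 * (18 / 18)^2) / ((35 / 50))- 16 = -5581 / 3213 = -1.74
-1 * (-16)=16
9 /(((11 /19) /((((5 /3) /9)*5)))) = 475 /33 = 14.39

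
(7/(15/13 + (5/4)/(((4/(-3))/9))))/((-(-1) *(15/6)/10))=-5824/1515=-3.84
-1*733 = -733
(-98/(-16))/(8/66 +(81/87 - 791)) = -46893/6047840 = -0.01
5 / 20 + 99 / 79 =475 / 316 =1.50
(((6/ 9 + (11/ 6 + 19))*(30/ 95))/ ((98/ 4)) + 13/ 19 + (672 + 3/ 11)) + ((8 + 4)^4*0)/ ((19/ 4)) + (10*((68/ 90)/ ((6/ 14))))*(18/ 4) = 23121128/ 30723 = 752.57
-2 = -2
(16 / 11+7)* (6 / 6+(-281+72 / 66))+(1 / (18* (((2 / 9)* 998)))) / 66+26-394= -2726.05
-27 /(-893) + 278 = 248281 /893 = 278.03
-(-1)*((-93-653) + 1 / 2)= -1491 / 2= -745.50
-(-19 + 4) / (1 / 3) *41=1845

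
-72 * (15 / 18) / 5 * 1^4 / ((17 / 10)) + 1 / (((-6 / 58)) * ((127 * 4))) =-183373 / 25908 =-7.08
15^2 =225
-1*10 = -10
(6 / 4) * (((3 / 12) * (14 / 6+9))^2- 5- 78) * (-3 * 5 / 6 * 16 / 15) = 2699 / 9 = 299.89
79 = 79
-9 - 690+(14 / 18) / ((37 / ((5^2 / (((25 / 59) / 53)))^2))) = 68214136 / 333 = 204847.26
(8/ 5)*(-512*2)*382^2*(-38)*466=21168309796864/ 5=4233661959372.80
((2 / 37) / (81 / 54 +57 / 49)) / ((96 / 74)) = 49 / 3132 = 0.02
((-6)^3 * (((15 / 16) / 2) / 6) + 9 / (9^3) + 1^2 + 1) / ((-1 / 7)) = 67417 / 648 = 104.04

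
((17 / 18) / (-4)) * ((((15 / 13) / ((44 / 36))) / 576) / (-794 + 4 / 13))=85 / 174332928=0.00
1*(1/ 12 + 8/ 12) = 3/ 4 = 0.75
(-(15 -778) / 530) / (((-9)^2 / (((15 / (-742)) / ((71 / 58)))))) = -3161 / 10769706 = -0.00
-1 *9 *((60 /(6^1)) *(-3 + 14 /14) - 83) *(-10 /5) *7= -12978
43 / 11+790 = 8733 / 11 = 793.91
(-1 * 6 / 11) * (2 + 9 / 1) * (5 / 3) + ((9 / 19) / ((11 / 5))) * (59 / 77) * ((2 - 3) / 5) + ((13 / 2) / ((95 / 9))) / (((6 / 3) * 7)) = -3215063 / 321860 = -9.99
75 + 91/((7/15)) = 270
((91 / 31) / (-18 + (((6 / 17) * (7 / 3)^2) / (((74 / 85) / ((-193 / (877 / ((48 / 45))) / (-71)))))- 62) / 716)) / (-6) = 16083379299 / 594573237877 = 0.03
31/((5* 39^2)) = 31/7605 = 0.00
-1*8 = -8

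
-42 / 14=-3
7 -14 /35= 33 /5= 6.60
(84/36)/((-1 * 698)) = -7/2094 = -0.00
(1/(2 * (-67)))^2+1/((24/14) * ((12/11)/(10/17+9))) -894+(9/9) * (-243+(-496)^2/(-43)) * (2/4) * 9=-13102424774791/472530096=-27728.23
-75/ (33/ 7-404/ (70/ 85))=525/ 3401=0.15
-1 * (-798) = 798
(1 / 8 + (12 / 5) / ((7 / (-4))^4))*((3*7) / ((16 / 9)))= 987687 / 219520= 4.50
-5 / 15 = -1 / 3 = -0.33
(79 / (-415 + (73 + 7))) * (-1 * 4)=316 / 335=0.94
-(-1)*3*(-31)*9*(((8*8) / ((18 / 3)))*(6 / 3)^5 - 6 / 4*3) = -563859 / 2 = -281929.50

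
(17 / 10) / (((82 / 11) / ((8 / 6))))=0.30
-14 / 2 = -7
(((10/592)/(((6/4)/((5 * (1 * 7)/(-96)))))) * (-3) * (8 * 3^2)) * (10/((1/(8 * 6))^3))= 36288000/37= 980756.76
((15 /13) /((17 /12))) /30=6 /221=0.03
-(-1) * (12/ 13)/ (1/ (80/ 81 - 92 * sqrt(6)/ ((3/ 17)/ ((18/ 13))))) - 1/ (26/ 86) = -112608 * sqrt(6)/ 169 - 841/ 351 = -1634.54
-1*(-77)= 77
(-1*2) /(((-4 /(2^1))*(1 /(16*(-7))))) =-112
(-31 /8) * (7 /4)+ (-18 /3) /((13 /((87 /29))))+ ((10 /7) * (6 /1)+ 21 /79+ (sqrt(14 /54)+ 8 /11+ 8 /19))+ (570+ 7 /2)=sqrt(21) /9+ 27661390131 /48080032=575.83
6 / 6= 1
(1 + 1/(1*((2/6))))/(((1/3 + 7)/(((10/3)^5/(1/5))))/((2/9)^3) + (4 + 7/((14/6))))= 0.55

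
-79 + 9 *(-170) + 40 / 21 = -33749 / 21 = -1607.10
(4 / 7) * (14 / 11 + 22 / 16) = 233 / 154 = 1.51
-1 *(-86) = 86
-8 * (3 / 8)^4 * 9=-1.42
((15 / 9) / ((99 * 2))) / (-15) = -1 / 1782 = -0.00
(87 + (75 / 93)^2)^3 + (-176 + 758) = 598145079277510 / 887503681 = 673963.49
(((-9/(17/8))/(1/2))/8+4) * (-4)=-200/17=-11.76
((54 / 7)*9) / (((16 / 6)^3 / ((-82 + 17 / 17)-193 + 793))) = 3405159 / 1792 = 1900.20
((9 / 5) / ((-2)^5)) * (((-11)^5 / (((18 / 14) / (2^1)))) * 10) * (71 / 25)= 400211.74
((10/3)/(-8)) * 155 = -775/12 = -64.58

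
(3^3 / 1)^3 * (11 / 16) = 216513 / 16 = 13532.06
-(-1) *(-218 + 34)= -184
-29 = -29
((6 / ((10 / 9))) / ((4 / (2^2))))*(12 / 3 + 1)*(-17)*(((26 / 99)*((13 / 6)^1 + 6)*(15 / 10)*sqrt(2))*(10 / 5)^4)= -33413.50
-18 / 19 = -0.95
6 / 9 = 2 / 3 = 0.67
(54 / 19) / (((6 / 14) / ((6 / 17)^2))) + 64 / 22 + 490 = 29822098 / 60401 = 493.74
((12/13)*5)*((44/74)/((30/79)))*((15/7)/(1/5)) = 260700/3367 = 77.43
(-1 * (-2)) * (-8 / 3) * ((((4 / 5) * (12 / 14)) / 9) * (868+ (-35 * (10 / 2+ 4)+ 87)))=-16384 / 63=-260.06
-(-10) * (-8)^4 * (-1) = -40960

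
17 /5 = 3.40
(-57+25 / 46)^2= 6744409 / 2116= 3187.34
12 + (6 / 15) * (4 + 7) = 82 / 5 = 16.40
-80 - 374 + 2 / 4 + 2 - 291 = -1485 / 2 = -742.50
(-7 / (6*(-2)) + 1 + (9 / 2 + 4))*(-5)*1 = -605 / 12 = -50.42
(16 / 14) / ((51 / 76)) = 608 / 357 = 1.70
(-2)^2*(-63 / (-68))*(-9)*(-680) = 22680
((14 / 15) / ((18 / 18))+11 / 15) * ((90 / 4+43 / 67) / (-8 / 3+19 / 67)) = -16.18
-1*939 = -939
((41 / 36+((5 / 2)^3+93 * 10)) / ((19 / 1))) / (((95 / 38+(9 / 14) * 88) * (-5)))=-0.17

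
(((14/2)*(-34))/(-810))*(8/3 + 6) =3094/1215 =2.55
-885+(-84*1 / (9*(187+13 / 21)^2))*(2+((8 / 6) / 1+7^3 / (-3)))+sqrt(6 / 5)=-3434482281 / 3880900+sqrt(30) / 5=-883.88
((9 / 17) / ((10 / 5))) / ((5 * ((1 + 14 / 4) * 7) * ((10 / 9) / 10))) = 9 / 595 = 0.02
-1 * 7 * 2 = -14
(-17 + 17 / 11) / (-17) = 10 / 11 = 0.91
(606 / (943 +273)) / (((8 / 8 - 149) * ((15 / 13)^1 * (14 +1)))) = -1313 / 6748800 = -0.00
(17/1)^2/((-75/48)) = -4624/25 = -184.96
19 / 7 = 2.71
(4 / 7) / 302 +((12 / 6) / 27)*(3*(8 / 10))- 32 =-1513534 / 47565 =-31.82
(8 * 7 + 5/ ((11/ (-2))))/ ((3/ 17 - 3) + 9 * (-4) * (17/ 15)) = -8585/ 6798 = -1.26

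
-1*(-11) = 11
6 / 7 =0.86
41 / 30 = 1.37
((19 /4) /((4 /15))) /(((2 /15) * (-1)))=-4275 /32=-133.59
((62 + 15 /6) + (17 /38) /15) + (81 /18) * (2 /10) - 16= 5635 /114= 49.43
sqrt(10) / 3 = 1.05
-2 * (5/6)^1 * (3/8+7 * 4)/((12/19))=-74.88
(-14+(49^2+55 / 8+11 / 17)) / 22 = 29605 / 272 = 108.84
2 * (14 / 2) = 14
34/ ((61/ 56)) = 31.21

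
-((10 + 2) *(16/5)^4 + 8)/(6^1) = -395716/1875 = -211.05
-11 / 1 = -11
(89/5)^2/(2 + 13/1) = 7921/375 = 21.12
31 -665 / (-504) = 2327 / 72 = 32.32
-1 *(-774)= 774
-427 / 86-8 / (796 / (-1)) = -4.96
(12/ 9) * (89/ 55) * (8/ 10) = 1424/ 825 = 1.73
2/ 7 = 0.29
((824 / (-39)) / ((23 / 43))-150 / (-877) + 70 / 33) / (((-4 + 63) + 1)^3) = -80494211 / 467281386000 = -0.00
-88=-88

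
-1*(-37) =37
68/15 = 4.53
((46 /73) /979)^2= 2116 /5107532089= 0.00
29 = 29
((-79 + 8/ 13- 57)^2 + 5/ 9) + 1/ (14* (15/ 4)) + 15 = 976573114/ 53235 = 18344.57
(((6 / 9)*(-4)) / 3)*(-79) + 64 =1208 / 9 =134.22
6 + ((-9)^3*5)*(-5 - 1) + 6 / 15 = 109382 / 5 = 21876.40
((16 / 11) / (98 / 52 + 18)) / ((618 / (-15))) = -1040 / 585761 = -0.00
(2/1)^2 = 4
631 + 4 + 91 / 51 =32476 / 51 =636.78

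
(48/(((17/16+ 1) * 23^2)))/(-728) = -0.00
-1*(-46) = 46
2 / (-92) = -1 / 46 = -0.02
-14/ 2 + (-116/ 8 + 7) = -29/ 2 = -14.50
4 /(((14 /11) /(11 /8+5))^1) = 561 /28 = 20.04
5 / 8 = 0.62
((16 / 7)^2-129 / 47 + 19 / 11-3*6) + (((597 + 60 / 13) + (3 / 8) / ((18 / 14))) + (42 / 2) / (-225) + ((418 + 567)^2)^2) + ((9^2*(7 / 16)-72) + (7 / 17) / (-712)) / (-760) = 85553673049105716591492017 / 90885319324800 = 941336551213.07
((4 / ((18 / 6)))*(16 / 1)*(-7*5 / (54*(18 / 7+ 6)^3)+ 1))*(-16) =-18643192 / 54675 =-340.98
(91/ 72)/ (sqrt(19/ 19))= 91/ 72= 1.26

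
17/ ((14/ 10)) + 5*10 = 62.14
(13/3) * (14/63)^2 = 52/243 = 0.21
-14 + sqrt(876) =-14 + 2*sqrt(219) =15.60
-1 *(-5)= 5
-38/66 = -19/33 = -0.58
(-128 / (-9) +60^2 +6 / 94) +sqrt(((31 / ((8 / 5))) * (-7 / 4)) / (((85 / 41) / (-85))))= sqrt(88970) / 8 +1528843 / 423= 3651.57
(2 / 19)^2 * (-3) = -0.03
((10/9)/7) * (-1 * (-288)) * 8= 365.71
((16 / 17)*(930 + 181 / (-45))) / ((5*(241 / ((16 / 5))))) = 10667264 / 4609125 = 2.31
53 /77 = 0.69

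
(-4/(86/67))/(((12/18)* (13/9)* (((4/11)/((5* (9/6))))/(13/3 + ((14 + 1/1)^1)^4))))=-1889012070/559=-3379270.25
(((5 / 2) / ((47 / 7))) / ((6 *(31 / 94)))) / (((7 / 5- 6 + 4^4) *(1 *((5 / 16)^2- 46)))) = -22400 / 1373703651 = -0.00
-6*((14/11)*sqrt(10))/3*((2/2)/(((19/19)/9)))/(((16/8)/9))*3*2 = -6804*sqrt(10)/11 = -1956.01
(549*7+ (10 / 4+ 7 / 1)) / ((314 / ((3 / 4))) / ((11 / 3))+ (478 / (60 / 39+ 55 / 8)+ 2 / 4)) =74160625 / 3301289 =22.46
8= 8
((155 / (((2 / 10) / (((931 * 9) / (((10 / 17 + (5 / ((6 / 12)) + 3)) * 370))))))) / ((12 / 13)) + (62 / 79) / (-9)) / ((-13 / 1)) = -3239053693 / 30095208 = -107.63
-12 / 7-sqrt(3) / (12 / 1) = -12 / 7-sqrt(3) / 12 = -1.86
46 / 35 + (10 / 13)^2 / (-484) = 939779 / 715715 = 1.31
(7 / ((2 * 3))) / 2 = 7 / 12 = 0.58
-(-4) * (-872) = -3488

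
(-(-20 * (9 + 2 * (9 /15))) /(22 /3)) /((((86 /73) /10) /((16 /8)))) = 472.26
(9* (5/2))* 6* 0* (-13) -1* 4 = -4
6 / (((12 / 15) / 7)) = 105 / 2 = 52.50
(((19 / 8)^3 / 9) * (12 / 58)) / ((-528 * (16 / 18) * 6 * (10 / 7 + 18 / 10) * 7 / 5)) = -171475 / 7087128576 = -0.00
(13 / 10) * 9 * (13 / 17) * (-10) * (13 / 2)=-581.56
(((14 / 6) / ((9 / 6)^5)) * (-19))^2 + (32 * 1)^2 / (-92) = 22.95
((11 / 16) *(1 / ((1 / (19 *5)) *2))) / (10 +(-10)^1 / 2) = 209 / 32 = 6.53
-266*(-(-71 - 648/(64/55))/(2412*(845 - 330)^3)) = -668059/1317828762000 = -0.00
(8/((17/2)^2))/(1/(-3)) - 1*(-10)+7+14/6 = 16474/867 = 19.00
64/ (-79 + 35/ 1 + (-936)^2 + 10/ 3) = 96/ 1314083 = 0.00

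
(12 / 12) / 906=1 / 906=0.00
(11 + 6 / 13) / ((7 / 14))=298 / 13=22.92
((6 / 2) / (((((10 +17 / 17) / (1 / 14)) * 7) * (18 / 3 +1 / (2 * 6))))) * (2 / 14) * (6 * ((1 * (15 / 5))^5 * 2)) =52488 / 275429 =0.19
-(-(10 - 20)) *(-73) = 730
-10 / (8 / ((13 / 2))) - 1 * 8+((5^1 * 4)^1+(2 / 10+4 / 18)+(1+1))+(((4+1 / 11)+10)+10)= 120337 / 3960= 30.39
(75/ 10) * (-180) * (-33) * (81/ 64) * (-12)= -5412825/ 8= -676603.12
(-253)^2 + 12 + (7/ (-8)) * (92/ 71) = 9090821/ 142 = 64019.87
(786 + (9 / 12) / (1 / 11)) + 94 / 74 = 117737 / 148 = 795.52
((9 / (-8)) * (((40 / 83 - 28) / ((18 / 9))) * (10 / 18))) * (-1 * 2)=-2855 / 166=-17.20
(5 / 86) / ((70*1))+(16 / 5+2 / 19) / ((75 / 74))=27983269 / 8578500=3.26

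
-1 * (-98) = 98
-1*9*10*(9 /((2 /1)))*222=-89910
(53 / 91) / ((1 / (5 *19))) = 5035 / 91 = 55.33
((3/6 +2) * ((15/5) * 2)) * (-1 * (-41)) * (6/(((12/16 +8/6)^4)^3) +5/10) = 7344531471634672731/23841857910156250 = 308.05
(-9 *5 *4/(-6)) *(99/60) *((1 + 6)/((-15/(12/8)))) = -693/20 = -34.65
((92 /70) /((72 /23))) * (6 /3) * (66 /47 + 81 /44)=1183373 /434280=2.72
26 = 26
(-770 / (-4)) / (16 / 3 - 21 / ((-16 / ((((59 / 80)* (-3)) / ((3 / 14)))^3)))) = -591360000 / 4421650811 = -0.13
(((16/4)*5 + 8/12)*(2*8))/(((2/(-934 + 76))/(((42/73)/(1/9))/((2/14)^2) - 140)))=-1177688512/73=-16132719.34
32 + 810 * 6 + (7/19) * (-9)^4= 138875/19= 7309.21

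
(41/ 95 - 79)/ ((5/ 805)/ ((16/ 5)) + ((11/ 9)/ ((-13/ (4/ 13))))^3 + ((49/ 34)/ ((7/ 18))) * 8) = -1150148859098698368/ 434025973958713595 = -2.65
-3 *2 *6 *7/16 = -63/4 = -15.75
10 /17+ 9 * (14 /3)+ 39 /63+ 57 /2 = 51199 /714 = 71.71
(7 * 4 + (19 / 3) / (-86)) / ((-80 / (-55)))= 79255 / 4128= 19.20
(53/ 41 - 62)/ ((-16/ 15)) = 37335/ 656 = 56.91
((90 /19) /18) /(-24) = -5 /456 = -0.01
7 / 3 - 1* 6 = -11 / 3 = -3.67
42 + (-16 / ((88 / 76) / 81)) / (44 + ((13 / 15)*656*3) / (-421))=3233436 / 231253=13.98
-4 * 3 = -12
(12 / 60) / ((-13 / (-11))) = 11 / 65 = 0.17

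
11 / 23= 0.48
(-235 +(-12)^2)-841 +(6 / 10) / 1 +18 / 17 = -79079 / 85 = -930.34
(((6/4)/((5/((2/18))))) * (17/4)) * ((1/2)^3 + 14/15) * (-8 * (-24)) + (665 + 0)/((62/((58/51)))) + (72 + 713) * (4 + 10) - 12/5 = 435904808/39525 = 11028.58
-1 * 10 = -10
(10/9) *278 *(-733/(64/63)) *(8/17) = -3566045/34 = -104883.68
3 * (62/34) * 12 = 1116/17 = 65.65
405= 405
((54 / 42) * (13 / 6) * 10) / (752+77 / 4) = 156 / 4319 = 0.04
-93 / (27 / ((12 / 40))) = -31 / 30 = -1.03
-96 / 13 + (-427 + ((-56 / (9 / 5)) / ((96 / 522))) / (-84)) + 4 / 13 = -404411 / 936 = -432.06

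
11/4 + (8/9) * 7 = 323/36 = 8.97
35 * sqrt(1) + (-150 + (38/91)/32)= -167421/1456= -114.99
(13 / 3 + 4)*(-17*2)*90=-25500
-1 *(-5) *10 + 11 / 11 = 51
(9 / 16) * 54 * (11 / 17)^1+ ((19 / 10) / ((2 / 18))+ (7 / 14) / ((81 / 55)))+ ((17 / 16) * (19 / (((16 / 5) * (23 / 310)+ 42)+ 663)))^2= 19531262198733071261 / 526523803702191360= 37.09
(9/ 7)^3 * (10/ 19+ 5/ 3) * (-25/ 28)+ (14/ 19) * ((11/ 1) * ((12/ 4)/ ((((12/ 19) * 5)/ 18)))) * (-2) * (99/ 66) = -383164479/ 912380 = -419.96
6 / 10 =3 / 5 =0.60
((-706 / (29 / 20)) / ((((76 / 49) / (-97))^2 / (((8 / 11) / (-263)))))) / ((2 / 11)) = 79746261770 / 2753347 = 28963.39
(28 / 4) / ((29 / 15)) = 105 / 29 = 3.62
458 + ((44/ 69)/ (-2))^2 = 2181022/ 4761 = 458.10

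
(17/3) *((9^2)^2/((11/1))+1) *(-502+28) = -17652392/11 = -1604762.91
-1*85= -85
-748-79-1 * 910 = -1737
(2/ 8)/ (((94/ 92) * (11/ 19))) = 0.42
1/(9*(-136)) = -0.00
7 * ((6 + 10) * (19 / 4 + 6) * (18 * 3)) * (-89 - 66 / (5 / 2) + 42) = -23860872 / 5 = -4772174.40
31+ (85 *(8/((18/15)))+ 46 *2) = 2069/3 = 689.67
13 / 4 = 3.25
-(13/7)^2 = -3.45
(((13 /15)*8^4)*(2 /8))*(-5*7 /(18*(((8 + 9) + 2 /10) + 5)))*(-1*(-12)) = -931840 /999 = -932.77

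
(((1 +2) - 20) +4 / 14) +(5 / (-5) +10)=-7.71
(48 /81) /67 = 16 /1809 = 0.01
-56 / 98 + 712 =4980 / 7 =711.43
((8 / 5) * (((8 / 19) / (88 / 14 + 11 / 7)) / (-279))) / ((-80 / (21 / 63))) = 28 / 21866625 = 0.00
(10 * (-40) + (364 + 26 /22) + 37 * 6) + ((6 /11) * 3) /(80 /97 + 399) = 79855943 /426613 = 187.19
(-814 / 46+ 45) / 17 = 628 / 391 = 1.61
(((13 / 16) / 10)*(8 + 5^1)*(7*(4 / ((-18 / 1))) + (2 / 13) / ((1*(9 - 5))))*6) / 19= -923 / 1824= -0.51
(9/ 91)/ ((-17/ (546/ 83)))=-54/ 1411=-0.04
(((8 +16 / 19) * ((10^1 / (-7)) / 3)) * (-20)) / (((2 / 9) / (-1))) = -7200 / 19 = -378.95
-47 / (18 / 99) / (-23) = 517 / 46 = 11.24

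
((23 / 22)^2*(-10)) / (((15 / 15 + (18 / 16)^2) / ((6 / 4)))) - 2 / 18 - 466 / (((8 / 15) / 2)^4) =-372547333861 / 4042368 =-92160.67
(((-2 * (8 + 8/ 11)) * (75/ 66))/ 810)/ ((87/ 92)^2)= -677120/ 24727923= -0.03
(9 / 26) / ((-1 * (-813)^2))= -1 / 1909466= -0.00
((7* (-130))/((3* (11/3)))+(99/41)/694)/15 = -25892051/4694910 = -5.51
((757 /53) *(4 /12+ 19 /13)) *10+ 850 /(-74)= 18727825 /76479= 244.88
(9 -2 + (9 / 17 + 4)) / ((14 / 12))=168 / 17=9.88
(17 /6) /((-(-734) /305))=5185 /4404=1.18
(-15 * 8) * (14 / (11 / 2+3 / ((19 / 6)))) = -1824 / 7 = -260.57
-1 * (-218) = 218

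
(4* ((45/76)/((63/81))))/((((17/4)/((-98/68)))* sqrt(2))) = -2835* sqrt(2)/5491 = -0.73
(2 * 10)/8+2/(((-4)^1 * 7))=17/7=2.43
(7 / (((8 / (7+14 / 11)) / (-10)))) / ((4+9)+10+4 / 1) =-3185 / 1188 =-2.68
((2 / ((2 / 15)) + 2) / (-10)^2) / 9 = 17 / 900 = 0.02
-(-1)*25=25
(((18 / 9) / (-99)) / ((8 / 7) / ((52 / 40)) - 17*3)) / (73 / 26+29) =0.00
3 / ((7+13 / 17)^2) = 289 / 5808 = 0.05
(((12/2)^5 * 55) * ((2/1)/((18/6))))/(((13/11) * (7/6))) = 18817920/91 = 206790.33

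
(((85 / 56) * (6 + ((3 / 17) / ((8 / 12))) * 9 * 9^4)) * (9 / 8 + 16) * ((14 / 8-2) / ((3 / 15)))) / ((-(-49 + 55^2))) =606961375 / 3555328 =170.72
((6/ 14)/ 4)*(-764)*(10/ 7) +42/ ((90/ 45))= -4701/ 49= -95.94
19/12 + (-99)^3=-11643569/12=-970297.42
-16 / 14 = -8 / 7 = -1.14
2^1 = 2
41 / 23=1.78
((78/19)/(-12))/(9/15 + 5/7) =-455/1748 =-0.26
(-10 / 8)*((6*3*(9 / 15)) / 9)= -3 / 2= -1.50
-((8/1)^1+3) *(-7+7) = 0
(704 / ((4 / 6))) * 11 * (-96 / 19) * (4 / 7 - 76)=588791808 / 133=4427006.08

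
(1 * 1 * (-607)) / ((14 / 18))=-780.43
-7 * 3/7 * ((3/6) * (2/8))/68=-3/544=-0.01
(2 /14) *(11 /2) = 11 /14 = 0.79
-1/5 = -0.20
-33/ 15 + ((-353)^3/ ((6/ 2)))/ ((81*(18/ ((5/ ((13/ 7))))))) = -7698346457/ 284310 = -27077.30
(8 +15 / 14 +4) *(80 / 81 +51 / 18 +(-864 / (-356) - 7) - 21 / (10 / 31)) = -20684551 / 24030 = -860.78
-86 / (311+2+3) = -43 / 158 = -0.27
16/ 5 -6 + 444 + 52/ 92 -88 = 40683/ 115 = 353.77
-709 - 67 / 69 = -48988 / 69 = -709.97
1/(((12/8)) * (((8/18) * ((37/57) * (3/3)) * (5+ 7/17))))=2907/6808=0.43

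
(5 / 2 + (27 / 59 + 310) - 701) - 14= -47441 / 118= -402.04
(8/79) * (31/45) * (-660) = -10912/237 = -46.04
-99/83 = -1.19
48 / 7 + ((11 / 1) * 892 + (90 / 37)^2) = 94150808 / 9583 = 9824.77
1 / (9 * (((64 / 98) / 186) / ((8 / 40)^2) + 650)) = 1519 / 8887350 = 0.00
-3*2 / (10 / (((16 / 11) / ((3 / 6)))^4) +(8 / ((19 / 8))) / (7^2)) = -2928672768 / 101708287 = -28.79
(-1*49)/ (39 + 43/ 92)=-4508/ 3631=-1.24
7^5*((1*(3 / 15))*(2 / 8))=16807 / 20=840.35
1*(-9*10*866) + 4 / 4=-77939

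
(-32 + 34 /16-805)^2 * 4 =2788065.06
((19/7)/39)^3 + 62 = 1261484713/20346417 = 62.00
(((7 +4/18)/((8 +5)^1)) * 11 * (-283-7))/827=-15950/7443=-2.14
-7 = -7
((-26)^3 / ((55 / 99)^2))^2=2026796406336 / 625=3242874250.14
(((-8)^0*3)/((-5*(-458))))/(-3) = -1/2290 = -0.00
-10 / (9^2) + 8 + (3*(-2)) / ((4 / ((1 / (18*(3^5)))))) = 22967 / 2916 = 7.88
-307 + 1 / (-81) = -24868 / 81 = -307.01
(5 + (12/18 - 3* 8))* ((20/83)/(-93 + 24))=1100/17181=0.06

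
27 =27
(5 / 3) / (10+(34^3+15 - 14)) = 1 / 23589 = 0.00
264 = 264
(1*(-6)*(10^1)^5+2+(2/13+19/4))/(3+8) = -2836331/52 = -54544.83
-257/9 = -28.56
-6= -6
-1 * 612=-612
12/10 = 6/5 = 1.20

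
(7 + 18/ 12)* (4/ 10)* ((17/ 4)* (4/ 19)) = 289/ 95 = 3.04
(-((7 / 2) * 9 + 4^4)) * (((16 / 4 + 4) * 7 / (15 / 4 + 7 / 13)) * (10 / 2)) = -4186000 / 223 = -18771.30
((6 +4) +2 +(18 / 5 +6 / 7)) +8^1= 856 / 35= 24.46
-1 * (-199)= 199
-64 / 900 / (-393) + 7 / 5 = 123811 / 88425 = 1.40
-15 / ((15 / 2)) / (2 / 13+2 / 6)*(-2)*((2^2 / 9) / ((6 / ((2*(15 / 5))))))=208 / 57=3.65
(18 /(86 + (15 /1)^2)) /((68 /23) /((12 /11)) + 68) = 1242 /1517369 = 0.00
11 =11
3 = 3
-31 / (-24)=31 / 24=1.29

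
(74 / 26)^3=50653 / 2197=23.06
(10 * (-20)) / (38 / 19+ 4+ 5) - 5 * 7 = -585 / 11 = -53.18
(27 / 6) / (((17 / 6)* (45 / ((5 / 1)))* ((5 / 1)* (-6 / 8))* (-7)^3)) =4 / 29155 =0.00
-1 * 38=-38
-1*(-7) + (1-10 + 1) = -1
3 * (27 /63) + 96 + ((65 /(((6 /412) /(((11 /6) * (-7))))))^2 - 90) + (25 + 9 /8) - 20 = 14882320113431 /4536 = 3280934769.27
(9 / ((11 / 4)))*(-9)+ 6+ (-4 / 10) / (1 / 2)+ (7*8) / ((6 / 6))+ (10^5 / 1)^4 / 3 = 5500000000000000005238 / 165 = 33333333333333333365.08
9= 9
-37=-37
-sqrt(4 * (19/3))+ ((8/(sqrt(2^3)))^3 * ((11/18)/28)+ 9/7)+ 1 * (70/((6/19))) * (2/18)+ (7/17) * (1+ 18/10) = -2 * sqrt(57)/3+ 22 * sqrt(2)/63+ 434852/16065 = 22.53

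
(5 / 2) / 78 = 5 / 156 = 0.03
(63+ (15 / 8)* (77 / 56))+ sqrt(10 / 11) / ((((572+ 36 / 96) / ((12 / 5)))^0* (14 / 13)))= 13* sqrt(110) / 154+ 4197 / 64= 66.46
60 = 60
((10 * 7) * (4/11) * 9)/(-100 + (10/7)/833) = -1469412/641399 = -2.29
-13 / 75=-0.17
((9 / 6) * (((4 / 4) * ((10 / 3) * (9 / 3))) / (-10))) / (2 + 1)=-1 / 2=-0.50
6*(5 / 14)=15 / 7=2.14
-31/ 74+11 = 783/ 74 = 10.58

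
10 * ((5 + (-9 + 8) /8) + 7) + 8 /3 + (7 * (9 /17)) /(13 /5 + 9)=720191 /5916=121.74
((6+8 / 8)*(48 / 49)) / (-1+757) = 4 / 441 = 0.01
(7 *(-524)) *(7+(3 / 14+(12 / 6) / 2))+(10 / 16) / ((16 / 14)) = -30129.45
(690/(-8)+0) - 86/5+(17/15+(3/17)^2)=-1773631/17340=-102.29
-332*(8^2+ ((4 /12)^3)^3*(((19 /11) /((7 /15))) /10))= -10734429010 /505197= -21248.01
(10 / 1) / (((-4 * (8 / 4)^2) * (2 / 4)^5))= -20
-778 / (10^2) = -7.78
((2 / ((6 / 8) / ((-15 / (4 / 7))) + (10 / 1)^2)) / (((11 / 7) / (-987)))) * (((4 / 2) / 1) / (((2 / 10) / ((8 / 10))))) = -3869040 / 38489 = -100.52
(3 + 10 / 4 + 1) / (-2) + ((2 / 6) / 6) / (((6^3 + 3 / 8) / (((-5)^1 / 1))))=-202607 / 62316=-3.25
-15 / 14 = -1.07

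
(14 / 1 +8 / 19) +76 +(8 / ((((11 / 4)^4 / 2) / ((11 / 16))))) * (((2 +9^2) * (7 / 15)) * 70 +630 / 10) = 47343046 / 75867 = 624.03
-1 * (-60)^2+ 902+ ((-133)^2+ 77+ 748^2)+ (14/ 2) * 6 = 574614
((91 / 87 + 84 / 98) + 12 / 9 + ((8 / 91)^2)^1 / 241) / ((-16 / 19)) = -3558976013 / 926014544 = -3.84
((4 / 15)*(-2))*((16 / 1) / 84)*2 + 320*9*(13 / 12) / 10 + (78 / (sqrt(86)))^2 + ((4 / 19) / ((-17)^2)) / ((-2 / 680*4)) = 1673359414 / 4375035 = 382.48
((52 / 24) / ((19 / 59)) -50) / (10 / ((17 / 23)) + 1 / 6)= -83861 / 26543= -3.16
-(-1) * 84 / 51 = 28 / 17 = 1.65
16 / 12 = 4 / 3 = 1.33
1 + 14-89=-74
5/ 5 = 1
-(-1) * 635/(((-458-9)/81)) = -51435/467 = -110.14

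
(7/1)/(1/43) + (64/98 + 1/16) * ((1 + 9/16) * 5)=3845869/12544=306.59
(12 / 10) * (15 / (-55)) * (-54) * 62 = 60264 / 55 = 1095.71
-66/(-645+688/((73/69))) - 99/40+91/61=-13.43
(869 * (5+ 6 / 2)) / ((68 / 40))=69520 / 17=4089.41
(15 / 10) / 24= 1 / 16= 0.06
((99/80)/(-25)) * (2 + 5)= -693/2000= -0.35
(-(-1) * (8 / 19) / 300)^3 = 8 / 2893640625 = 0.00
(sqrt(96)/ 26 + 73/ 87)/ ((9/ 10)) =1.35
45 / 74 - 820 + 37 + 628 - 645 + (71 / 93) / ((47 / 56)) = -258272281 / 323454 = -798.48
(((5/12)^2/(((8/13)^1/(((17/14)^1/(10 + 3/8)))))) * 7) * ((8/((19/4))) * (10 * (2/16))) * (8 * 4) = 221000/14193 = 15.57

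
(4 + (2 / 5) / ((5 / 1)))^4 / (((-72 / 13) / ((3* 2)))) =-117263484 / 390625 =-300.19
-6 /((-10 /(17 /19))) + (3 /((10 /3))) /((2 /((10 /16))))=2487 /3040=0.82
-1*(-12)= 12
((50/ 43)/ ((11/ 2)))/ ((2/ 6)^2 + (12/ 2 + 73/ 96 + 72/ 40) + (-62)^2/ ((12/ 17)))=144000/ 3715058831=0.00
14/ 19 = 0.74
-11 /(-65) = 11 /65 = 0.17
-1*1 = -1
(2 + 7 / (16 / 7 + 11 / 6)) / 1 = 640 / 173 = 3.70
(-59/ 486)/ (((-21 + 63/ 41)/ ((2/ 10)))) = 2419/ 1939140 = 0.00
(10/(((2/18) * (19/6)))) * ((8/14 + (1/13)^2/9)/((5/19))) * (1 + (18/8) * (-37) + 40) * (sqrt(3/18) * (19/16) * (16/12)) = -115729 * sqrt(6)/168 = -1687.36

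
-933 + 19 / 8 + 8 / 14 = -52083 / 56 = -930.05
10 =10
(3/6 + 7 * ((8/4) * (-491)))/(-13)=13747/26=528.73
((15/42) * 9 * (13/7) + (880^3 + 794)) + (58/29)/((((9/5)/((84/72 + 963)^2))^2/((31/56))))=6089957575022459569/20575296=295983959357.01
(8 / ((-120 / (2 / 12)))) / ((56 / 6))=-1 / 840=-0.00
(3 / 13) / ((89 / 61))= 183 / 1157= 0.16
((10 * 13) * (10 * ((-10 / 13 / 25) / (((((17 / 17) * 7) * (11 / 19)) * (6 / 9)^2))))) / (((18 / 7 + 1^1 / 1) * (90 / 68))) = -1292 / 275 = -4.70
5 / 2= 2.50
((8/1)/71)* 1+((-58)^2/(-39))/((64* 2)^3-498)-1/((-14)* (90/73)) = 29708262539/174169047780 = 0.17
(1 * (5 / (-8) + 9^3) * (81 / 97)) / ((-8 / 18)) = -4247883 / 3104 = -1368.52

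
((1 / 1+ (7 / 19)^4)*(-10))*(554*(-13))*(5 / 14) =23896596100 / 912247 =26195.31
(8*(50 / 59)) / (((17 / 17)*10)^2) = 4 / 59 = 0.07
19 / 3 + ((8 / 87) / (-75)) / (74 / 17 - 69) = 45416311 / 7170975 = 6.33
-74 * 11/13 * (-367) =298738/13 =22979.85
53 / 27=1.96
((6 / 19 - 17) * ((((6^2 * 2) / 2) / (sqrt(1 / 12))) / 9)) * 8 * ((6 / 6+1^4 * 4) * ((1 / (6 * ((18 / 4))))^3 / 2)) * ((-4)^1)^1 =202880 * sqrt(3) / 373977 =0.94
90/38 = 45/19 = 2.37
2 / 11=0.18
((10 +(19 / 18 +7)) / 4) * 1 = 325 / 72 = 4.51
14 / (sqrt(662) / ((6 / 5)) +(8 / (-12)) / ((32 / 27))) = 18144 / 1058471 +26880 * sqrt(662) / 1058471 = 0.67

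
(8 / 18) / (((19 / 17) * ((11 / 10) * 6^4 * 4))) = 85 / 1218888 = 0.00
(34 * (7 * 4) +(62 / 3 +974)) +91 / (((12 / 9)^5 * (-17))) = 1945.40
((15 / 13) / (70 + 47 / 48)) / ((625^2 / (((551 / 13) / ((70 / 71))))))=2816712 / 1574406640625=0.00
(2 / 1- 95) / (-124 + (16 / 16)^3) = 31 / 41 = 0.76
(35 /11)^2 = 1225 /121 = 10.12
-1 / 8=-0.12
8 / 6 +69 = 211 / 3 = 70.33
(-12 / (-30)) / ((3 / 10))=4 / 3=1.33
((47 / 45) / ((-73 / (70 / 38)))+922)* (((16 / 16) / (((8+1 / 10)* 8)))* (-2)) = -57544985 / 2022246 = -28.46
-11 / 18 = -0.61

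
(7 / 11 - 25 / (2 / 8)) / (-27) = 1093 / 297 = 3.68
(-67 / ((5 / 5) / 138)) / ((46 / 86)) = -17286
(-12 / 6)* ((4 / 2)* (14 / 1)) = -56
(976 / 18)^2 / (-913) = -238144 / 73953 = -3.22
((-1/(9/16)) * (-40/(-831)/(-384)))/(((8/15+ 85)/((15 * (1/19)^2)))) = 125/1154665359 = 0.00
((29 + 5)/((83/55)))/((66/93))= 2635/83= 31.75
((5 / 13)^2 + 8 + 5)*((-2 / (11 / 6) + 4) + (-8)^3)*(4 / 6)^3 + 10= -9003970 / 4563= -1973.26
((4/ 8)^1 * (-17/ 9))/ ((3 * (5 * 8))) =-17/ 2160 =-0.01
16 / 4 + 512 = 516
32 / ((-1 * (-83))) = 32 / 83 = 0.39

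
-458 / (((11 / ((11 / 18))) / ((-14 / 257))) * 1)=3206 / 2313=1.39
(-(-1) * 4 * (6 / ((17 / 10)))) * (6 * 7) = 10080 / 17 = 592.94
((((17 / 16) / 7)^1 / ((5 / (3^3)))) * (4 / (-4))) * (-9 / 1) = 4131 / 560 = 7.38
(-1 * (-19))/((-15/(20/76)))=-1/3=-0.33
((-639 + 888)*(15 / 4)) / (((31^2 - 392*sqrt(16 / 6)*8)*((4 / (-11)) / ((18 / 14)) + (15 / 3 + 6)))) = -115958304*sqrt(6) / 16107126941 - 213206499 / 64428507764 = -0.02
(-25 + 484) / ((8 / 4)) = 459 / 2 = 229.50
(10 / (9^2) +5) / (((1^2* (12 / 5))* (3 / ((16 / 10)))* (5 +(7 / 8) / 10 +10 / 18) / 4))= 265600 / 329103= 0.81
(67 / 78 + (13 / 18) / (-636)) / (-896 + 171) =-127667 / 107897400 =-0.00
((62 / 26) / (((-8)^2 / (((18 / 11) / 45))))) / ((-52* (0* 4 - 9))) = 31 / 10707840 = 0.00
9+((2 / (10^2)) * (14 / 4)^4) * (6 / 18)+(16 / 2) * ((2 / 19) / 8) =460819 / 45600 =10.11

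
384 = 384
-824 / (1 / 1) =-824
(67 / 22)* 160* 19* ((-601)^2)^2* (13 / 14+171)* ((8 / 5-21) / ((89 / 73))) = -22645763283643436067128 / 6853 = -3304503616466282805.65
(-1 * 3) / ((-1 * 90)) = 1 / 30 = 0.03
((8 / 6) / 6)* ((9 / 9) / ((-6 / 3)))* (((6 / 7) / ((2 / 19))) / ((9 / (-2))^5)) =608 / 1240029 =0.00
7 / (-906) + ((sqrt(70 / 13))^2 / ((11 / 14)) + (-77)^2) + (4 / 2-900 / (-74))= 28522230049 / 4793646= 5950.01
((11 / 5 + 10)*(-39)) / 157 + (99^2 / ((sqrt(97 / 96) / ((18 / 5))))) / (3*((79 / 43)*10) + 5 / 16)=-2379 / 785 + 485502336*sqrt(582) / 18495475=630.24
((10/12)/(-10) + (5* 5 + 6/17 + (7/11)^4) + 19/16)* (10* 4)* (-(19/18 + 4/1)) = -144709913075/26880876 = -5383.38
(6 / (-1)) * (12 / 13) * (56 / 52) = -1008 / 169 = -5.96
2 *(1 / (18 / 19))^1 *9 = 19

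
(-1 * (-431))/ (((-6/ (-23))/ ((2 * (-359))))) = -3558767/ 3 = -1186255.67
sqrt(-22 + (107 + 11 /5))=2 * sqrt(545) /5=9.34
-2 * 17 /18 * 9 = -17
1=1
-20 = -20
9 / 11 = 0.82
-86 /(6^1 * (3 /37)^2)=-58867 /27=-2180.26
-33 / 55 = -3 / 5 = -0.60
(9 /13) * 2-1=5 /13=0.38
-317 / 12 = -26.42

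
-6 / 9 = -2 / 3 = -0.67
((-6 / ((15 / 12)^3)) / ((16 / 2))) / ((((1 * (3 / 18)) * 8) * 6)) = -6 / 125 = -0.05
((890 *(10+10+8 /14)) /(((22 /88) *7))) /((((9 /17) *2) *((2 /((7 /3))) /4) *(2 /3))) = 484160 /7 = 69165.71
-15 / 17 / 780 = -0.00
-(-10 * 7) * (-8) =-560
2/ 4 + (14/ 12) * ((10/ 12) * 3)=41/ 12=3.42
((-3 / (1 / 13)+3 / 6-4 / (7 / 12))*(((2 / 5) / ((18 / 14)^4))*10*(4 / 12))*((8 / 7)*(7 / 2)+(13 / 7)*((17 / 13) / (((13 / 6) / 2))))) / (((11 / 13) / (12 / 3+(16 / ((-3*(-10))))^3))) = -99055423936 / 146146275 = -677.78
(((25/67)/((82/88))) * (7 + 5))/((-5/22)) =-58080/2747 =-21.14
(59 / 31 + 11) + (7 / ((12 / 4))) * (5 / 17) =21485 / 1581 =13.59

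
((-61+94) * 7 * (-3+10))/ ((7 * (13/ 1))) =231/ 13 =17.77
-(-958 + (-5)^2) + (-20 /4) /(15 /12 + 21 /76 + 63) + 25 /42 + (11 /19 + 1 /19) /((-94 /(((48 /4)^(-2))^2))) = 12362499507773 /13242918528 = 933.52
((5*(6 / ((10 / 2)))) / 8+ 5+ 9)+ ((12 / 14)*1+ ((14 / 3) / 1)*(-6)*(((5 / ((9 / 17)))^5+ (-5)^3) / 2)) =-1736405619587 / 1653372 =-1050220.77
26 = 26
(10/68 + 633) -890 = -8733/34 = -256.85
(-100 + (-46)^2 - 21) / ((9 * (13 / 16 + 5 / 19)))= 202160 / 981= 206.08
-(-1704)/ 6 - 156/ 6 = 258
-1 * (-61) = 61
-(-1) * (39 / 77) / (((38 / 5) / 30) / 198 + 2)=0.25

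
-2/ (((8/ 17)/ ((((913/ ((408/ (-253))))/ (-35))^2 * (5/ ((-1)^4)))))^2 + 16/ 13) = -1.62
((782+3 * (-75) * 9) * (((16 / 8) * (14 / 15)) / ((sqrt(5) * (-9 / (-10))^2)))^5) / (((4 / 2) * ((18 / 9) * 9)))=-136911919513600 * sqrt(5) / 7625597484987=-40.15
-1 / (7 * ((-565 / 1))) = 1 / 3955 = 0.00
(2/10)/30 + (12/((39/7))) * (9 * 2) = 75613/1950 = 38.78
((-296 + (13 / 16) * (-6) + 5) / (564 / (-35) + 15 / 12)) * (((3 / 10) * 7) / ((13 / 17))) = 5915133 / 108212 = 54.66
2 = 2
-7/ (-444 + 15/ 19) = 19/ 1203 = 0.02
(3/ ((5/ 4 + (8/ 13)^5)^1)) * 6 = 26733096/ 1987537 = 13.45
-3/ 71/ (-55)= 3/ 3905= 0.00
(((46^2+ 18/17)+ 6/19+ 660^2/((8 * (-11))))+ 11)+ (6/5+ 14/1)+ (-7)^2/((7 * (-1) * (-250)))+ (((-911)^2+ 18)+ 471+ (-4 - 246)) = 827353.60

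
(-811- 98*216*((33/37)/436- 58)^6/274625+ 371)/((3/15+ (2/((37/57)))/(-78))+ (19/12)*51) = -5251441606679573174923310481791496163/144833005179896942171631172800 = -36258597.27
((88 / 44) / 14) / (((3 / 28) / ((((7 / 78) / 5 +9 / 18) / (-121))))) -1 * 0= -404 / 70785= -0.01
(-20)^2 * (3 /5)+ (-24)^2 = 816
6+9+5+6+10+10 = 46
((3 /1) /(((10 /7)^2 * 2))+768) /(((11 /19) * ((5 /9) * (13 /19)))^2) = 147541225977 /9295000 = 15873.18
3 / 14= 0.21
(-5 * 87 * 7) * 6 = -18270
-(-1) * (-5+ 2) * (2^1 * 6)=-36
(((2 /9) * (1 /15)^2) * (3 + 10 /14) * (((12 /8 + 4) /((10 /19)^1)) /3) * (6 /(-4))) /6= -2717 /850500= -0.00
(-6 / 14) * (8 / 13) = -24 / 91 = -0.26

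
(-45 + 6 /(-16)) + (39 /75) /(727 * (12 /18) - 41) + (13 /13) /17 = -205068521 /4525400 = -45.32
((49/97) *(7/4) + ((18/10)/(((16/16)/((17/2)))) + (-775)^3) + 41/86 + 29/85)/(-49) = 94303141064481/9926980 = 9499680.78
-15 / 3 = -5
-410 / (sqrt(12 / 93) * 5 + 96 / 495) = 16777200 / 672689-27905625 * sqrt(31) / 672689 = -206.03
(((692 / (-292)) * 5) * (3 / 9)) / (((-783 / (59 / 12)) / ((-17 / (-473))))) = 867595 / 973303452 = 0.00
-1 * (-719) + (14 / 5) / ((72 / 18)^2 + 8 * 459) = 6629187 / 9220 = 719.00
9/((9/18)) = 18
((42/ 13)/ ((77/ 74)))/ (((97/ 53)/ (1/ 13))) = 23532/ 180323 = 0.13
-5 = -5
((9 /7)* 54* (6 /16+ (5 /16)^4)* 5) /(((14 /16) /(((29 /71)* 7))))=887957235 /2035712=436.19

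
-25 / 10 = -5 / 2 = -2.50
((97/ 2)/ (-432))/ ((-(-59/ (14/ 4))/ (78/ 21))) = -0.02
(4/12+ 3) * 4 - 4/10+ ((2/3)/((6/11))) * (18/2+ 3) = 138/5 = 27.60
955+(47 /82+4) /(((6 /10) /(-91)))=261.40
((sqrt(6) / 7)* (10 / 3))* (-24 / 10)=-8* sqrt(6) / 7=-2.80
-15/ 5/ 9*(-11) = 11/ 3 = 3.67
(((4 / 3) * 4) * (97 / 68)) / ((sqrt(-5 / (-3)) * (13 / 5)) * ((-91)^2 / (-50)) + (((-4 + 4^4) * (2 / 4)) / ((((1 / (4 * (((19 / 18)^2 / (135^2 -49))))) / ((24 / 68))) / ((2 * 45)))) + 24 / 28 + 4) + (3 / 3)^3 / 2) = -0.01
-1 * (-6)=6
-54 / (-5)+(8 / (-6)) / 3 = 466 / 45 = 10.36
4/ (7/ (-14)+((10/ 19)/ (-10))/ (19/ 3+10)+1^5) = 7448/ 925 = 8.05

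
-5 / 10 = -1 / 2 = -0.50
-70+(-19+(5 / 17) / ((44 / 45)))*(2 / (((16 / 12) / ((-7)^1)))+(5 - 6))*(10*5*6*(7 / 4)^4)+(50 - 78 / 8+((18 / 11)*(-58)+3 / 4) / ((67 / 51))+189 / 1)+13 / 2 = 3881934095013 / 6414848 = 605148.26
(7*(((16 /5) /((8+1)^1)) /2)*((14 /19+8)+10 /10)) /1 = 2072 /171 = 12.12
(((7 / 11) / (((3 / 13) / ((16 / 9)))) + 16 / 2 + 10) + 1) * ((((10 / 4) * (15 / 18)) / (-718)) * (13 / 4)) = -2307175 / 10235808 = -0.23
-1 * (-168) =168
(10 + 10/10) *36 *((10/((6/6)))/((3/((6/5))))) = 1584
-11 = -11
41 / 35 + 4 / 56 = 87 / 70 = 1.24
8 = 8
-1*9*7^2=-441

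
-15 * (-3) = 45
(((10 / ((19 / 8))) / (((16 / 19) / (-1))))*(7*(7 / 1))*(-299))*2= 146510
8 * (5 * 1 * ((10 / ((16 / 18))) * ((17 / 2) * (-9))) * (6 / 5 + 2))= -110160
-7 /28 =-1 /4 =-0.25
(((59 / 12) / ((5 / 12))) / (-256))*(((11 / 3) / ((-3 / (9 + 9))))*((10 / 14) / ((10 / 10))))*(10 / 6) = 1.21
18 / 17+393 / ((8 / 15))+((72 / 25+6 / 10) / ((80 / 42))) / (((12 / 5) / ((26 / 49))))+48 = 37429677 / 47600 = 786.34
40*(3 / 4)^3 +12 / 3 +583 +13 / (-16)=9649 / 16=603.06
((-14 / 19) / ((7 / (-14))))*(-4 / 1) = -5.89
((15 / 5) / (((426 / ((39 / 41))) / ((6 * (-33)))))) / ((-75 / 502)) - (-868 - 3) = 64033099 / 72775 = 879.88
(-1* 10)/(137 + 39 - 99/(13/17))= -26/121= -0.21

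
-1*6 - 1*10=-16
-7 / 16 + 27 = 425 / 16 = 26.56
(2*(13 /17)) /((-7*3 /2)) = -52 /357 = -0.15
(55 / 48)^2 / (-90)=-605 / 41472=-0.01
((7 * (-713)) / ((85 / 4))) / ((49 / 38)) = -108376 / 595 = -182.14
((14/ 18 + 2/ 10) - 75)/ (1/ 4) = -13324/ 45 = -296.09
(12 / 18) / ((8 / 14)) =7 / 6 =1.17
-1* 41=-41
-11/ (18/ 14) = -77/ 9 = -8.56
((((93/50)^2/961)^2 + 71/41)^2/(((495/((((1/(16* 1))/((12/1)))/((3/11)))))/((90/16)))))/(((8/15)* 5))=196917009898529041/806880000000000000000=0.00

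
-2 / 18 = -1 / 9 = -0.11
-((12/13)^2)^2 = -20736/28561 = -0.73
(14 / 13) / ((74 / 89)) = 623 / 481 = 1.30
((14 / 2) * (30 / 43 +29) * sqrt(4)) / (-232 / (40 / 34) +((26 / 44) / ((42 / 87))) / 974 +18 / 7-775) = -3830897840 / 8934184863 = -0.43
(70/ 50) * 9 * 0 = 0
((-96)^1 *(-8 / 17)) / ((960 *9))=4 / 765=0.01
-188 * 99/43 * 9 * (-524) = 87774192/43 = 2041260.28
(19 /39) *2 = 0.97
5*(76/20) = 19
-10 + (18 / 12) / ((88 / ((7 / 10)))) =-17579 / 1760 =-9.99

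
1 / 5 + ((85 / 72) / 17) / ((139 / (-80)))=1001 / 6255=0.16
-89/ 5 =-17.80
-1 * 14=-14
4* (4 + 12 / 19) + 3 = 409 / 19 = 21.53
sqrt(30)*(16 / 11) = 16*sqrt(30) / 11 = 7.97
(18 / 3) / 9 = 0.67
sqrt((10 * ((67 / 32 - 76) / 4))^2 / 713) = 11825 * sqrt(713) / 45632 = 6.92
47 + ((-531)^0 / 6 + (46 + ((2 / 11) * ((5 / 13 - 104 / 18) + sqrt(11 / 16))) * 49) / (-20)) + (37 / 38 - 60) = -12.13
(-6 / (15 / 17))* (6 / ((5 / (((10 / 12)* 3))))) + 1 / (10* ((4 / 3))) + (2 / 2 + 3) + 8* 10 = 2547 / 40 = 63.68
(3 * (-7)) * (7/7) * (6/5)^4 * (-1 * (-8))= -217728/625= -348.36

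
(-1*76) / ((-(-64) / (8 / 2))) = -19 / 4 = -4.75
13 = 13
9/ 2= 4.50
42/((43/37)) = 1554/43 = 36.14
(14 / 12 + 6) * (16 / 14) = 172 / 21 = 8.19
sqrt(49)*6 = 42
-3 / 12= -1 / 4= -0.25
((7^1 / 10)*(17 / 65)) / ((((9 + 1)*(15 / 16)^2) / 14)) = 106624 / 365625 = 0.29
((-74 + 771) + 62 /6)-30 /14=14809 /21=705.19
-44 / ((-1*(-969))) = -44 / 969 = -0.05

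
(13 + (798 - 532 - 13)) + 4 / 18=2396 / 9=266.22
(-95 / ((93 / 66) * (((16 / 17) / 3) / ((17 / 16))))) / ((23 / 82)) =-37146615 / 45632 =-814.05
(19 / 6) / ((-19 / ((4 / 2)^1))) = -1 / 3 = -0.33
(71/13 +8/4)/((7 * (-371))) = -97/33761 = -0.00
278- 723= -445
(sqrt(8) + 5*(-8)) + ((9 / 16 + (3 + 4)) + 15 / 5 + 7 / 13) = -6011 / 208 + 2*sqrt(2) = -26.07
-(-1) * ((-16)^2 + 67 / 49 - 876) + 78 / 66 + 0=-332806 / 539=-617.45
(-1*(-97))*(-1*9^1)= -873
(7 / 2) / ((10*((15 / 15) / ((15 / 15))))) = 7 / 20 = 0.35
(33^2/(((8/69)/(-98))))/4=-3681909/16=-230119.31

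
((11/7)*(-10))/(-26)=55/91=0.60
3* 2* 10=60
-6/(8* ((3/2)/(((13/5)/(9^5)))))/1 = -13/590490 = -0.00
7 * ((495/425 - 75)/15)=-14644/425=-34.46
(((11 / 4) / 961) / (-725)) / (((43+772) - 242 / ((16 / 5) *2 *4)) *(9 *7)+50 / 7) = -1232 / 15842798422375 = -0.00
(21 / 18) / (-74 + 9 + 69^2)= 7 / 28176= 0.00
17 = 17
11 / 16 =0.69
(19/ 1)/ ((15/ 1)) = 19/ 15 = 1.27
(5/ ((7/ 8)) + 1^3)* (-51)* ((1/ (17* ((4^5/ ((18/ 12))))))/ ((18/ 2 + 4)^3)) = -423/ 31496192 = -0.00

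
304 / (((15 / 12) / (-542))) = -659072 / 5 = -131814.40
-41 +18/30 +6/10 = -199/5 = -39.80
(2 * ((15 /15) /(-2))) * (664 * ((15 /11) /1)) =-9960 /11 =-905.45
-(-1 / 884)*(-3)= -3 / 884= -0.00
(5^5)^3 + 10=30517578135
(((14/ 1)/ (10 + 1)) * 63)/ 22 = 441/ 121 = 3.64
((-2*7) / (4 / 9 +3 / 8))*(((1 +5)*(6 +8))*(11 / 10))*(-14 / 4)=1629936 / 295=5525.21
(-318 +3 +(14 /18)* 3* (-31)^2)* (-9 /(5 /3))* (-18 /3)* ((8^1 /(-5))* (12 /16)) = -1873368 /25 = -74934.72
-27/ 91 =-0.30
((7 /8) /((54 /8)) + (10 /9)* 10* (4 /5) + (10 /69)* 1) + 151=160.16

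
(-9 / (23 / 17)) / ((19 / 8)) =-1224 / 437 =-2.80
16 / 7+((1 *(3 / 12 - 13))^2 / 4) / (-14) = -79 / 128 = -0.62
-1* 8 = -8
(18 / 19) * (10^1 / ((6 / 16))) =480 / 19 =25.26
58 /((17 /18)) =1044 /17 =61.41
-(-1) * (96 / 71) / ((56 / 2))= 24 / 497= 0.05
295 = 295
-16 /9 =-1.78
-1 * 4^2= -16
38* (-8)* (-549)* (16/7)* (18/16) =3004128/7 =429161.14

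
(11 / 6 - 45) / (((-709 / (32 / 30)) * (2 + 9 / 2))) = 4144 / 414765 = 0.01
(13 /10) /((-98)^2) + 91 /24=546247 /144060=3.79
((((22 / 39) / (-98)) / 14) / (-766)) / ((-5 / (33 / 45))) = -121 / 1537017300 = -0.00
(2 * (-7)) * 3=-42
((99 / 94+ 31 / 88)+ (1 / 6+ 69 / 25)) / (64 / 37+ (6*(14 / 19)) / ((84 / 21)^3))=2.41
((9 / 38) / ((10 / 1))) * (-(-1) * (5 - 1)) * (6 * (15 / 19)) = 162 / 361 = 0.45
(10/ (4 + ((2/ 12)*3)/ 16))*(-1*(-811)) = 259520/ 129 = 2011.78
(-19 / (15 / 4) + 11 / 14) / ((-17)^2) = -899 / 60690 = -0.01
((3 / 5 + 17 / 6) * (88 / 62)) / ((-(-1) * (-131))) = -2266 / 60915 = -0.04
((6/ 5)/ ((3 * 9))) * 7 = 14/ 45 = 0.31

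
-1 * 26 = -26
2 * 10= 20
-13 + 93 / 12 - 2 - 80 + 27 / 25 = -8617 / 100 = -86.17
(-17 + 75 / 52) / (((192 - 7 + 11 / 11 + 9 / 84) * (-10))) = 5663 / 677430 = 0.01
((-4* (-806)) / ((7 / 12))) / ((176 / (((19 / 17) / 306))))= 7657 / 66759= 0.11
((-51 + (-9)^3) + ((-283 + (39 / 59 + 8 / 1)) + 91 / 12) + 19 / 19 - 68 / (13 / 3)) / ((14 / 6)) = -9769567 / 21476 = -454.91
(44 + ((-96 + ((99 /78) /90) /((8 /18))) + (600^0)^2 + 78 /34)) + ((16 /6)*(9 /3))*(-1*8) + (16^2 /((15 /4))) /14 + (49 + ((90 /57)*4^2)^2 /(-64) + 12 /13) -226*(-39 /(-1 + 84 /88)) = -25998986267747 /134032080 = -193975.85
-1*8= -8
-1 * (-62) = 62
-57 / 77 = -0.74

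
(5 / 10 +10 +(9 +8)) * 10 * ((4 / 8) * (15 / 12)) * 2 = 1375 / 4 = 343.75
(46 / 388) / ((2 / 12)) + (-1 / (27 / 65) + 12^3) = 4521190 / 2619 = 1726.30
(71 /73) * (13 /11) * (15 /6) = 4615 /1606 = 2.87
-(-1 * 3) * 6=18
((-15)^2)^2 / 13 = 50625 / 13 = 3894.23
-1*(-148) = 148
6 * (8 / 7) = 6.86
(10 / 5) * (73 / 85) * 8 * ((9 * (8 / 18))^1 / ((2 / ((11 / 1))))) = 25696 / 85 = 302.31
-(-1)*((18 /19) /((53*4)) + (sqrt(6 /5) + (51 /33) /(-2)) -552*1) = -551.67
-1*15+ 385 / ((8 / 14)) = 2635 / 4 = 658.75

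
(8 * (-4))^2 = 1024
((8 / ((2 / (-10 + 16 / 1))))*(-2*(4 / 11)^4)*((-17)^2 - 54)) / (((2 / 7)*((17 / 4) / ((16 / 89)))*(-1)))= 29.20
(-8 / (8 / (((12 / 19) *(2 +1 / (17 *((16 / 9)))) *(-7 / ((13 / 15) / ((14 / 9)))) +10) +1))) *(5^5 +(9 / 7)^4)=161860017201 / 10081799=16054.68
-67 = -67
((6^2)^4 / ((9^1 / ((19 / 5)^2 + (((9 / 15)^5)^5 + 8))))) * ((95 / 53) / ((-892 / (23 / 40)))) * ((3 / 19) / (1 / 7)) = -18838124468446595038046208 / 3522336483001708984375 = -5348.19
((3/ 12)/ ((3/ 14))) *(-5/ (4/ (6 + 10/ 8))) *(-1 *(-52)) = -13195/ 24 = -549.79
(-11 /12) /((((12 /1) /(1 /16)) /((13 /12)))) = -143 /27648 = -0.01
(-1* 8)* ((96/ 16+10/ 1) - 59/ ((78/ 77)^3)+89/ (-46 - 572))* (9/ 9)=1999328533/ 6109857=327.23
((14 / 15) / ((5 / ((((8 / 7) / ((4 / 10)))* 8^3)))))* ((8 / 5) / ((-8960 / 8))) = -1024 / 2625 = -0.39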